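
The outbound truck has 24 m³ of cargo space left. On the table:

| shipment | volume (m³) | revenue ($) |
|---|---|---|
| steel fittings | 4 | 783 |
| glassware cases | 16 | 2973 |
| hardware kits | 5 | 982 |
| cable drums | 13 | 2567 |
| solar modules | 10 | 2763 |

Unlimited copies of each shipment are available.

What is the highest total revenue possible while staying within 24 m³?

By revenue per m³: solar modules 276.30, cable drums 197.46, hardware kits 196.40, steel fittings 195.75 lead.
Best packing: steel fittings + 2×solar modules — 24 m³, 6309 total.
No other feasible combination exceeds 6309.

6309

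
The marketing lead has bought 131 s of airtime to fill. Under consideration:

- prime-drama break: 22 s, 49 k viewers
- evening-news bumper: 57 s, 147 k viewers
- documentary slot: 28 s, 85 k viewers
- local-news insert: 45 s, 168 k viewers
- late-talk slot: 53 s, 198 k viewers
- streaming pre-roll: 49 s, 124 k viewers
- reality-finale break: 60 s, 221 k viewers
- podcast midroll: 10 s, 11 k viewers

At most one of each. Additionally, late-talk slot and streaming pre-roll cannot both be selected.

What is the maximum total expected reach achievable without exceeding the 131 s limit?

451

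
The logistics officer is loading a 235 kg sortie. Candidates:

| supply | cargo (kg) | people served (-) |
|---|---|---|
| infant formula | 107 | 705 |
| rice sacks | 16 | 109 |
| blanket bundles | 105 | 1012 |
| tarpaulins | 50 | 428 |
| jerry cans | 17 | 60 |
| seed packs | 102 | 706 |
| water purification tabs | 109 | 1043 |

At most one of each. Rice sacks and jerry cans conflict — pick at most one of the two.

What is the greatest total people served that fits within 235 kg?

2164

By people served per kg: blanket bundles 9.64, water purification tabs 9.57, tarpaulins 8.56, seed packs 6.92 lead.
Taking rice sacks + blanket bundles + water purification tabs: 230 kg used, 2164 in people served.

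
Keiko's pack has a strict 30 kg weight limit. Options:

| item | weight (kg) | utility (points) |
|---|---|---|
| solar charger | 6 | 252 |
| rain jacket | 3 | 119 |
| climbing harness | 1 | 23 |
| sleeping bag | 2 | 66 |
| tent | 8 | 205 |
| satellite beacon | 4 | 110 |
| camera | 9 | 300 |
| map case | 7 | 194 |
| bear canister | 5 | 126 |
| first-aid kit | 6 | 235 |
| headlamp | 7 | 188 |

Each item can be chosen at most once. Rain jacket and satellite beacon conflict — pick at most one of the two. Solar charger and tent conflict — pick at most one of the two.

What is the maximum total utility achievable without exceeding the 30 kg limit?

Ranking by ratio (utility/kg): solar charger 42.00, rain jacket 39.67, first-aid kit 39.17.
Best packing: solar charger + rain jacket + climbing harness + camera + bear canister + first-aid kit — 30 kg, 1055 total.
The closest alternative, solar charger + sleeping bag + camera + map case + first-aid kit, reaches only 1047.

1055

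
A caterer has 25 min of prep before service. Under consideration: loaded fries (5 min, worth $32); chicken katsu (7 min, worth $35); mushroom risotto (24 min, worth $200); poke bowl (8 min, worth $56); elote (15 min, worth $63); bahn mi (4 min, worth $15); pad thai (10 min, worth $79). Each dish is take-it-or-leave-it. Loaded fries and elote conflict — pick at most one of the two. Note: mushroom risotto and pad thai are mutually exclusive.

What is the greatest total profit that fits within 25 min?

200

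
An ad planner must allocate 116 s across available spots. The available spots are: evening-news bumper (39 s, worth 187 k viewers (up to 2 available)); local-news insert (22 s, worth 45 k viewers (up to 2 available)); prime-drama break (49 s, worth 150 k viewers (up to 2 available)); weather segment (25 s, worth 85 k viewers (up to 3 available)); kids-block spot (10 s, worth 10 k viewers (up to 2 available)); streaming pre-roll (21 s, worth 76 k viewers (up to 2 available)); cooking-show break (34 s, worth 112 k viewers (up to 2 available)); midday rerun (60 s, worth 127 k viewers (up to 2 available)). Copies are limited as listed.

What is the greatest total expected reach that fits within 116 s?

486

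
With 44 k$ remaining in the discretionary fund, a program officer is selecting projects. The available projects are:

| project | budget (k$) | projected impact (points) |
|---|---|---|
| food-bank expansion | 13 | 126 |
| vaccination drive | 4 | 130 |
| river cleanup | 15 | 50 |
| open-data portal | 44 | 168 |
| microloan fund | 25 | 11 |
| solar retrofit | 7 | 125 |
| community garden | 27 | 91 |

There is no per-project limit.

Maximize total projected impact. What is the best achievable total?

Ranking by ratio (projected impact/k$): vaccination drive 32.50, solar retrofit 17.86, food-bank expansion 9.69, open-data portal 3.82.
Taking 11×vaccination drive: 44 k$ used, 1430 in projected impact.
No other feasible combination exceeds 1430.

1430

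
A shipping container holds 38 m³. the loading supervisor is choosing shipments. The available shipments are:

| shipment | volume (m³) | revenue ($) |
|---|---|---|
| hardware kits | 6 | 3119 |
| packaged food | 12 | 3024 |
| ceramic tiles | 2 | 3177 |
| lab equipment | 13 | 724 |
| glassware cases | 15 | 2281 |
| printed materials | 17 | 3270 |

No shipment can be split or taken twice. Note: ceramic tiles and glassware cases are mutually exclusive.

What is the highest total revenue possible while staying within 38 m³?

Density check — ceramic tiles 1588.50, hardware kits 519.83, packaged food 252.00, printed materials 192.35 are the best per m³.
Best packing: hardware kits + packaged food + ceramic tiles + printed materials — 37 m³, 12590 total.
Runner-up hardware kits + ceramic tiles + lab equipment + printed materials tops out at 10290.

12590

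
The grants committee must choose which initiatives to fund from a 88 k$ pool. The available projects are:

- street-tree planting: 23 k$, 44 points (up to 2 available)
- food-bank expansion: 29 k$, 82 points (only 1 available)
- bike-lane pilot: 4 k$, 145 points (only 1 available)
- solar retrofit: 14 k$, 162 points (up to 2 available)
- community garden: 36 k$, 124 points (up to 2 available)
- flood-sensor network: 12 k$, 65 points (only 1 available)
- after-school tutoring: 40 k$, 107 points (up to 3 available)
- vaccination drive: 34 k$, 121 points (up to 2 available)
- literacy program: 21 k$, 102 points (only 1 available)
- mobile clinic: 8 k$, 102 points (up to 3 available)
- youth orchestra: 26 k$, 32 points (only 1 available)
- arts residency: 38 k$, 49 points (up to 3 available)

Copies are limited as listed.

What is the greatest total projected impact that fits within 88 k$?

Filling by ratio: bike-lane pilot + 2×solar retrofit + flood-sensor network + 3×mobile clinic for 840, with 20 k$ left unused.
The 12 k$ tied up in flood-sensor network is better spent on literacy program — total rises to 877 (77 k$).
Nothing else within 88 k$ beats 877.

877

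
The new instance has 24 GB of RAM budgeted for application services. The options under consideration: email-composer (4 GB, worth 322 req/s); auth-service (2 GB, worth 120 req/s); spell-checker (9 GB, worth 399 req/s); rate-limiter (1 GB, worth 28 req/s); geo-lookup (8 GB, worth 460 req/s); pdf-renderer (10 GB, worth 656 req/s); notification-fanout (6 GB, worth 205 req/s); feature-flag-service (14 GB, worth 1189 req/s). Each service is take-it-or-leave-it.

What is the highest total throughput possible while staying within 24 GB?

Greedy by ratio would take email-composer + auth-service + rate-limiter + feature-flag-service: 21 GB used, total 1659.
Replace email-composer and auth-service and rate-limiter with pdf-renderer: the trade gains 186 net, giving 1845 at 24 GB.
Runner-up auth-service + geo-lookup + feature-flag-service tops out at 1769.

1845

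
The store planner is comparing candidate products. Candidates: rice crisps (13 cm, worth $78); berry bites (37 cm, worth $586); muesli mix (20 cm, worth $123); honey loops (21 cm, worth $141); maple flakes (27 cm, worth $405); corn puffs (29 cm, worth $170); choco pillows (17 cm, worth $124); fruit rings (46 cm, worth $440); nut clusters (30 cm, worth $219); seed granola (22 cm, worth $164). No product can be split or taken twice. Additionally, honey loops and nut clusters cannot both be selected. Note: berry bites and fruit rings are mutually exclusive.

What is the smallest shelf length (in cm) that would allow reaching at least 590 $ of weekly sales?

Minimise cm subject to total weekly sales ≥ 590.
rice crisps + berry bites reaches 664 using 50 cm.
No combination under 50 cm hits 590.

50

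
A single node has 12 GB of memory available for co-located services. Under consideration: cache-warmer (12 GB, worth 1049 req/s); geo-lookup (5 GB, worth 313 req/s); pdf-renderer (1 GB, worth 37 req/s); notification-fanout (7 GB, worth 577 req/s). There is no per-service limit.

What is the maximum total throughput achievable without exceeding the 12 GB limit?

1049

Cache-warmer uses 12 of the 12 GB and totals 1049.
No other feasible combination exceeds 1049.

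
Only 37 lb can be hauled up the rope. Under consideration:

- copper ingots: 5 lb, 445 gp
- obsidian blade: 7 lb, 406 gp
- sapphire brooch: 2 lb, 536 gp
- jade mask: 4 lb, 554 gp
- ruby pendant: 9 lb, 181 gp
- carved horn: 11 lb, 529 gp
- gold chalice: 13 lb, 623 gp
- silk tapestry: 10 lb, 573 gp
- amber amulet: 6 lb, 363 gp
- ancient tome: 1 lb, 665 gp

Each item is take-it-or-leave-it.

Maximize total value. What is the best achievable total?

3542

Taking copper ingots + obsidian blade + sapphire brooch + jade mask + silk tapestry + amber amulet + ancient tome: 35 lb used, 3542 in value.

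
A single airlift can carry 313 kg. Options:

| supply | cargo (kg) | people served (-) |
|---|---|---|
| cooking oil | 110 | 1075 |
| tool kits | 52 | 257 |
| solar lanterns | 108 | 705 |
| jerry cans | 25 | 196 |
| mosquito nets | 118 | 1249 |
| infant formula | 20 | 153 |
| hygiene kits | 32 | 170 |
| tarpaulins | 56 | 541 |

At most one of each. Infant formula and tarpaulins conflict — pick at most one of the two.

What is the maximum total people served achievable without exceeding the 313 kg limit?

3061

By people served per kg: mosquito nets 10.58, cooking oil 9.77, tarpaulins 9.66, jerry cans 7.84 lead.
Taking cooking oil + jerry cans + mosquito nets + tarpaulins: 309 kg used, 3061 in people served.
Every other selection either busts 313 kg or breaks a pairing rule or fails to beat 3061.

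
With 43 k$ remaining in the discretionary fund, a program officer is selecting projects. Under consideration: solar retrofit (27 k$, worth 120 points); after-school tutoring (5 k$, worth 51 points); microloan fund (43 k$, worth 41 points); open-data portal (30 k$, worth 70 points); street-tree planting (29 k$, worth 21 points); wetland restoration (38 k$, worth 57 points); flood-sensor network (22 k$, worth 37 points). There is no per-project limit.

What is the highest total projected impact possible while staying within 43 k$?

Ranking by ratio (projected impact/k$): after-school tutoring 10.20, solar retrofit 4.44, open-data portal 2.33.
Taking 8×after-school tutoring: 40 k$ used, 408 in projected impact.

408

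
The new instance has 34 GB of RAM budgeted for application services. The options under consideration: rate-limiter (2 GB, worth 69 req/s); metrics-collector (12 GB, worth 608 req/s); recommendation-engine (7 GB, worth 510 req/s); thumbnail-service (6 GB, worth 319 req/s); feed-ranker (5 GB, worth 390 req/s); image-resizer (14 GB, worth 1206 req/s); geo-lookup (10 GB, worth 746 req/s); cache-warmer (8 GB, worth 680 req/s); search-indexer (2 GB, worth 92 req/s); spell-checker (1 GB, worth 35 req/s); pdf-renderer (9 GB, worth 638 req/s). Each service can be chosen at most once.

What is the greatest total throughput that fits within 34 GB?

Best packing: recommendation-engine + feed-ranker + image-resizer + cache-warmer — 34 GB, 2786 total.
Runner-up image-resizer + geo-lookup + cache-warmer + search-indexer tops out at 2724.

2786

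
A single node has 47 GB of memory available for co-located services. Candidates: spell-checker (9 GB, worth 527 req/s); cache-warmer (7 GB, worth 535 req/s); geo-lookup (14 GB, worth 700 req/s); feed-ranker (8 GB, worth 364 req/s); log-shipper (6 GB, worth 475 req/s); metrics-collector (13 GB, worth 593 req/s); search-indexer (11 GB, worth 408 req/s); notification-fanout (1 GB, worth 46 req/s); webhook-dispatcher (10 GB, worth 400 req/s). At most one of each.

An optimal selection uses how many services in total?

6

Optimal total is 2683.
spell-checker + cache-warmer + geo-lookup + log-shipper + notification-fanout + webhook-dispatcher hits 2683 at 47 GB.
Every optimal selection uses 6 services.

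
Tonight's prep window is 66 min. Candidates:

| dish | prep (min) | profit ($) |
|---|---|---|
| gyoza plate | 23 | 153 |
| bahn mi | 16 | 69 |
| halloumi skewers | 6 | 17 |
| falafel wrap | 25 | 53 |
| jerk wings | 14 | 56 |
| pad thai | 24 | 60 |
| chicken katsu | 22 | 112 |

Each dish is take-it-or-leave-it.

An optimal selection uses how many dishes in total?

4

Optimal total is 338.
For example gyoza plate + halloumi skewers + jerk wings + chicken katsu achieves it, using 65 min.
Any selection reaching 338 contains exactly 4 dishes.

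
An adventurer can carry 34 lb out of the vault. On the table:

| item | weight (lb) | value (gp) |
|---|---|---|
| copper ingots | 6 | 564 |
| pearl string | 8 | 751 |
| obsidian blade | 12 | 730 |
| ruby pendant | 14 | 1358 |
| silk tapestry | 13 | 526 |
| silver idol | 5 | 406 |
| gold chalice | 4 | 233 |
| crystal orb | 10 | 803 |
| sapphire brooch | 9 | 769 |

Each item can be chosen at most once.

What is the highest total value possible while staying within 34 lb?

3097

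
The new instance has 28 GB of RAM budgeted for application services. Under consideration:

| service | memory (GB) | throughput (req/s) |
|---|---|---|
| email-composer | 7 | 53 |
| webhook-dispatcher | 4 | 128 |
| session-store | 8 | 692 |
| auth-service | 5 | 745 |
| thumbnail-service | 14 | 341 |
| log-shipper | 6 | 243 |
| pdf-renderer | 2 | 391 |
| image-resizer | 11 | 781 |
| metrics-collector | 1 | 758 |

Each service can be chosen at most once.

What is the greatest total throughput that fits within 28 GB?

3367

By throughput per GB: metrics-collector 758.00, pdf-renderer 195.50, auth-service 149.00, session-store 86.50 lead.
Taking session-store + auth-service + pdf-renderer + image-resizer + metrics-collector: 27 GB used, 3367 in throughput.
Next best is session-store + auth-service + image-resizer + metrics-collector at 2976 (25 GB) — short by 391.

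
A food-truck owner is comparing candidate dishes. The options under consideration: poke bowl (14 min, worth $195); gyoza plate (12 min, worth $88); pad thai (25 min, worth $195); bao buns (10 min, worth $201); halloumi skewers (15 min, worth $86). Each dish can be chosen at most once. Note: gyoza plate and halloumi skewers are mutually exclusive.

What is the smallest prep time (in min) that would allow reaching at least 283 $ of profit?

Minimise min subject to total profit ≥ 283.
Taking gyoza plate + bao buns gives 289 (≥ 283) for 22 min.
Any bundle with less than 22 min falls short of 283.

22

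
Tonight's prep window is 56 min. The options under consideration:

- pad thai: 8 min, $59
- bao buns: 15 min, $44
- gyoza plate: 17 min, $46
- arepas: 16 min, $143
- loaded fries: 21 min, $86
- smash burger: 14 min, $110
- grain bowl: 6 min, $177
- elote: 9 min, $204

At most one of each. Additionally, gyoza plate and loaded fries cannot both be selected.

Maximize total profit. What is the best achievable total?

Taking pad thai + arepas + smash burger + grain bowl + elote: 53 min used, 693 in profit.
Runner-up arepas + smash burger + grain bowl + elote tops out at 634.

693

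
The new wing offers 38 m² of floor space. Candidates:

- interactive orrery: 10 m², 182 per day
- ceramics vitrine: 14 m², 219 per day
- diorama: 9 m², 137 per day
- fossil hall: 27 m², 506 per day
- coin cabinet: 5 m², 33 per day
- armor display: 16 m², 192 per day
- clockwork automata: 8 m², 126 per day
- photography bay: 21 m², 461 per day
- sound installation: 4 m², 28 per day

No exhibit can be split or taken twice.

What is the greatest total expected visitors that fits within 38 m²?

724

A density-first pass picks interactive orrery + photography bay + sound installation — 671 at 35 m².
Dropping interactive orrery and sound installation frees 14 m²; slotting in diorama + clockwork automata (17 m²) lifts the total to 724 at 38 m².
The closest alternative, interactive orrery + fossil hall, reaches only 688.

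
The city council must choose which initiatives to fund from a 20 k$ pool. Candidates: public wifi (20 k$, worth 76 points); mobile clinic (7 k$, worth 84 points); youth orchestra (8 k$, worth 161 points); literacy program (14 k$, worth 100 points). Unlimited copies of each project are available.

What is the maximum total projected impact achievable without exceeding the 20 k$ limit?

Taking 2×youth orchestra: 16 k$ used, 322 in projected impact.
Every other selection either busts 20 k$ or fails to beat 322.

322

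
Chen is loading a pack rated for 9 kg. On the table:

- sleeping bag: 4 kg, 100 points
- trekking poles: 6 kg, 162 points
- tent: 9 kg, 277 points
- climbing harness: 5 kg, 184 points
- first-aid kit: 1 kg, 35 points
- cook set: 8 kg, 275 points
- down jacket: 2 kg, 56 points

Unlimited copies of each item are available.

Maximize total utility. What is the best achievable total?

Best packing: climbing harness + 4×first-aid kit — 9 kg, 324 total.

324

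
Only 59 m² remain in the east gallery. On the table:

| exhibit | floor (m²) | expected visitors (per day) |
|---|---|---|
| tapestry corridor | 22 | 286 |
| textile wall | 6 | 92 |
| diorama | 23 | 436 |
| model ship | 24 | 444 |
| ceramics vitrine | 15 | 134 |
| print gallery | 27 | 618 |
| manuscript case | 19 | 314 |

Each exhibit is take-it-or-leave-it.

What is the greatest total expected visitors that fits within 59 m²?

1154

Ranking by ratio (expected visitors/m²): print gallery 22.89, diorama 18.96, model ship 18.50.
Taking the top-ratio exhibits first gives textile wall + diorama + print gallery for 1146 (56 m²).
Dropping diorama frees 23 m²; slotting in model ship (24 m²) lifts the total to 1154 at 57 m².
No other feasible combination exceeds 1154.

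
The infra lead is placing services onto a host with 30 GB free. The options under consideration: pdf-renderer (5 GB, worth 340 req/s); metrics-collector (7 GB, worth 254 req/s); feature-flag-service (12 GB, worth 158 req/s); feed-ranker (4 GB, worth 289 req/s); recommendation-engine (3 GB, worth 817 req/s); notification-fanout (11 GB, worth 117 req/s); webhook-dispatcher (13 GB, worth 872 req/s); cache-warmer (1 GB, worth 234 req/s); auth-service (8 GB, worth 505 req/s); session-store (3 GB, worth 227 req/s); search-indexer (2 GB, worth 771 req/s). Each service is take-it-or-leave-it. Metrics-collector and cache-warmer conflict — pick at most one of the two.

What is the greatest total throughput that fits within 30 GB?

3426

By throughput per GB: search-indexer 385.50, recommendation-engine 272.33, cache-warmer 234.00 lead.
Taking the top-ratio services first gives pdf-renderer + feed-ranker + recommendation-engine + cache-warmer + auth-service + session-store + search-indexer for 3183 (26 GB).
The 9 GB tied up in pdf-renderer and feed-ranker is better spent on webhook-dispatcher — total rises to 3426 (30 GB).
Nothing else feasible within 30 GB beats 3426.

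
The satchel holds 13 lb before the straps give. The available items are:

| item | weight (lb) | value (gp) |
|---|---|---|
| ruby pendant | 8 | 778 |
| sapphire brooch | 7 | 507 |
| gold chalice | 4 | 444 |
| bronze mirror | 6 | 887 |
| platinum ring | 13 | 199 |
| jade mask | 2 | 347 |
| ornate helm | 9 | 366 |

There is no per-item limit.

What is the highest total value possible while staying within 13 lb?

2082

Taking 6×jade mask: 12 lb used, 2082 in value.
Nothing else within 13 lb beats 2082.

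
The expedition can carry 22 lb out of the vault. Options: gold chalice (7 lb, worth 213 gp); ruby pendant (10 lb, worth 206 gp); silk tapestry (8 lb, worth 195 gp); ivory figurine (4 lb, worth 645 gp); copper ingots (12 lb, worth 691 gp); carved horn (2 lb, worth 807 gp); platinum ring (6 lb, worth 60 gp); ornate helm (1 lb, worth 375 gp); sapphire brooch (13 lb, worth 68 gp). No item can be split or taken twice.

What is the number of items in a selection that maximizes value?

4

Optimal total is 2518.
For example ivory figurine + copper ingots + carved horn + ornate helm achieves it, using 19 lb.
Every optimal selection uses 4 items.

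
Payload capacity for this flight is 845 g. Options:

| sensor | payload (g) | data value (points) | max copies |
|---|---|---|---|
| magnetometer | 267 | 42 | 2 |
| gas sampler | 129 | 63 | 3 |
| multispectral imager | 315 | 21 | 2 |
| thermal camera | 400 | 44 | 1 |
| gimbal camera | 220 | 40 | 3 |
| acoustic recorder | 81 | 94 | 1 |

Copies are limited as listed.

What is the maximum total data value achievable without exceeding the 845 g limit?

325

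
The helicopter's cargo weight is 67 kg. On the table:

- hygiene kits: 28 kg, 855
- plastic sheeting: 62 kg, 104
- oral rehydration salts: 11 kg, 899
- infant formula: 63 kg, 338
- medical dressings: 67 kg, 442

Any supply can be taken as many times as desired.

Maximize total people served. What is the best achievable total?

5394

Best packing: 6×oral rehydration salts — 66 kg, 5394 total.
The spare 1 kg is too small for any remaining supply, and no exchange beats 5394.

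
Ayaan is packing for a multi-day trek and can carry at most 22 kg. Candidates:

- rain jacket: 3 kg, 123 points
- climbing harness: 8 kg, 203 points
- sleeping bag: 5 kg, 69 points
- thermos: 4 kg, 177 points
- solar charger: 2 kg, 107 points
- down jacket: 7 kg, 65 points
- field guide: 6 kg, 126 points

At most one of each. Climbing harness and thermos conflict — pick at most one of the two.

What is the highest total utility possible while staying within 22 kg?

602

Density check — solar charger 53.50, thermos 44.25, rain jacket 41.00 are the best per kg.
Taking rain jacket + sleeping bag + thermos + solar charger + field guide: 20 kg used, 602 in utility.
The closest alternative, rain jacket + thermos + solar charger + down jacket + field guide, reaches only 598.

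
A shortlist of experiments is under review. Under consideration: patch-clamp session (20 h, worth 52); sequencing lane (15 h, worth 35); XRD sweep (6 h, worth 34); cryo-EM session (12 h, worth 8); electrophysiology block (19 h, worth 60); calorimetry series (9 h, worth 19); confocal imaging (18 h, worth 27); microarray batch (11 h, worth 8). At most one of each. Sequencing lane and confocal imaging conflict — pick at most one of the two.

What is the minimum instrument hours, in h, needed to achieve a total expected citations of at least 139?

45

Need the lightest bundle worth ≥ 139.
patch-clamp session + XRD sweep + electrophysiology block reaches 146 using 45 h.
No combination under 45 h hits 139.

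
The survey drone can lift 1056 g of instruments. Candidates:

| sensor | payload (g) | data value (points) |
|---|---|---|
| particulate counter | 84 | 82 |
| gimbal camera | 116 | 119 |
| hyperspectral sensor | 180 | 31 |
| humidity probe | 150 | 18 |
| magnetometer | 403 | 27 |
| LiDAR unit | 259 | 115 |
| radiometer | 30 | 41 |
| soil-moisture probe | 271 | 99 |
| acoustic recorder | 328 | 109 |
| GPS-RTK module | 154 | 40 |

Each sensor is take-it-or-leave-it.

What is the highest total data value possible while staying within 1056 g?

506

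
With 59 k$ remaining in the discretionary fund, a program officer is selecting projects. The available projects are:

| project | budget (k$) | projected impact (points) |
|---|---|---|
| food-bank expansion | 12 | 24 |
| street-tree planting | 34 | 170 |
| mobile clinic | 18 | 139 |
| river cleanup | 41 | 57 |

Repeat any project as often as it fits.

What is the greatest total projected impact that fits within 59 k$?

417

By projected impact per k$: mobile clinic 7.72, street-tree planting 5.00, food-bank expansion 2.00 lead.
Taking 3×mobile clinic: 54 k$ used, 417 in projected impact.
That's the maximum — no swap from here does better than 417.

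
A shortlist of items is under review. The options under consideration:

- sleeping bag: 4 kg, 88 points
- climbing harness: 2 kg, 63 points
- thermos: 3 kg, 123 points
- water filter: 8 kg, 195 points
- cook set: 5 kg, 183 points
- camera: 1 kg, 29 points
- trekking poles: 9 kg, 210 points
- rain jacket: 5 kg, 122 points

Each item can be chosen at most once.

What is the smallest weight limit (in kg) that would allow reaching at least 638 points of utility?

22

Minimise kg subject to total utility ≥ 638.
Taking sleeping bag + climbing harness + thermos + water filter + cook set gives 652 (≥ 638) for 22 kg.
Below 22 kg the best achievable stays under 638.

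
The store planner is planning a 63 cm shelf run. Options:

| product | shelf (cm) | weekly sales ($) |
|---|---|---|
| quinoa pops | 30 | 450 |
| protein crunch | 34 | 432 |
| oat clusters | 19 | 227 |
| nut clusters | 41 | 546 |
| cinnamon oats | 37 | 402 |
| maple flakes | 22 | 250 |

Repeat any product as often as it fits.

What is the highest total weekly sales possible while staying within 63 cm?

The ratio ordering already packs tightly: 2×quinoa pops, 60 cm, 900.
Every other selection either busts 63 cm or fails to beat 900.

900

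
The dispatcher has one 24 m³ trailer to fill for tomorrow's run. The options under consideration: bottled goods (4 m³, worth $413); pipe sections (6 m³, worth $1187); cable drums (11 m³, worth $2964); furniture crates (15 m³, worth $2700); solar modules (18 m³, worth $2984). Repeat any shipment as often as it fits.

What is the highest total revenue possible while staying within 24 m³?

The ratio ordering already packs tightly: 2×cable drums, 22 m³, 5928.
Nothing else within 24 m³ beats 5928.

5928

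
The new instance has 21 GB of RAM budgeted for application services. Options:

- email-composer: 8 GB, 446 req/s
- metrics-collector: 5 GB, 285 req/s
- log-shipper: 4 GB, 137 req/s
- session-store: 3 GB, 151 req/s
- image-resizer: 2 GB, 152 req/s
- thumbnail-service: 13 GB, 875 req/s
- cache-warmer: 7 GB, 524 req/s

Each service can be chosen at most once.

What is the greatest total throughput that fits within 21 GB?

1399

Density check — image-resizer 76.00, cache-warmer 74.86, thumbnail-service 67.31, metrics-collector 57.00 are the best per GB.
A density-first pass picks metrics-collector + log-shipper + session-store + image-resizer + cache-warmer — 1249 at 21 GB.
Reworking the packing: thumbnail-service + cache-warmer uses 20 GB and improves the total to 1399.
No other feasible combination exceeds 1399.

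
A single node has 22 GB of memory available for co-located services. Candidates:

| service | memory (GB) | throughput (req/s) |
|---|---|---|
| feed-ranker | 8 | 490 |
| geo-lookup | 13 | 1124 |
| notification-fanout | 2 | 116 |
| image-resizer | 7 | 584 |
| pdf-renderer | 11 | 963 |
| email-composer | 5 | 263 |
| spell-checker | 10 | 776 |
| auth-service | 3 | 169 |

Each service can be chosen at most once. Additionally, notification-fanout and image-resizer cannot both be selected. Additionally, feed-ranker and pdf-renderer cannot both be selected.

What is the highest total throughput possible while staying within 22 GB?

1739

Density check — pdf-renderer 87.55, geo-lookup 86.46, image-resizer 83.43 are the best per GB.
Best packing: pdf-renderer + spell-checker — 21 GB, 1739 total.
The spare 1 GB is too small for any remaining service, and no feasible exchange beats 1739.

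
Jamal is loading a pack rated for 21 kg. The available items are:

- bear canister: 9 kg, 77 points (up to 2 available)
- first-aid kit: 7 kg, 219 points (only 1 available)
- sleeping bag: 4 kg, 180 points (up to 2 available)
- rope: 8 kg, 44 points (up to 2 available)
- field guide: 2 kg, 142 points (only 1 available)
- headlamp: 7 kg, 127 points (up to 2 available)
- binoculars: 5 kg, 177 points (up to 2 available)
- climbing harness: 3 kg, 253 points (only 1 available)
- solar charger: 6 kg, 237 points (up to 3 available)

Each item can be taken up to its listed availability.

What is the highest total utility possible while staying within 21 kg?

1049

Filling by ratio: 2×sleeping bag + field guide + climbing harness + solar charger for 992, with 2 kg left unused.
Replace sleeping bag with solar charger: the trade gains 57 net, giving 1049 at 21 kg.
Every other selection either busts 21 kg or exceeds an availability limit or fails to beat 1049.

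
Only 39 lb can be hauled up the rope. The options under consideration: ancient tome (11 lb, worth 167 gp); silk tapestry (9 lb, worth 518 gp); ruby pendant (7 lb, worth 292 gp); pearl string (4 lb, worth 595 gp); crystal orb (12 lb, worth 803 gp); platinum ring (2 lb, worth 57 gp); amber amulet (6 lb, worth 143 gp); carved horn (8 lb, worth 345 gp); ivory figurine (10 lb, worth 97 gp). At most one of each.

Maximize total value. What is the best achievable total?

2404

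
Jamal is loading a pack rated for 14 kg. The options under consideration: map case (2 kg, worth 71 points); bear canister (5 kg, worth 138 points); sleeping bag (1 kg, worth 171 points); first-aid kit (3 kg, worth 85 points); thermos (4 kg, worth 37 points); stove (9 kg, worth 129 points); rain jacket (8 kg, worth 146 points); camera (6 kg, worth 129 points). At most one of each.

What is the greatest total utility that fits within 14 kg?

509

Taking the top-ratio items first gives map case + bear canister + sleeping bag + first-aid kit for 465 (11 kg).
Dropping first-aid kit frees 3 kg; slotting in camera (6 kg) lifts the total to 509 at 14 kg.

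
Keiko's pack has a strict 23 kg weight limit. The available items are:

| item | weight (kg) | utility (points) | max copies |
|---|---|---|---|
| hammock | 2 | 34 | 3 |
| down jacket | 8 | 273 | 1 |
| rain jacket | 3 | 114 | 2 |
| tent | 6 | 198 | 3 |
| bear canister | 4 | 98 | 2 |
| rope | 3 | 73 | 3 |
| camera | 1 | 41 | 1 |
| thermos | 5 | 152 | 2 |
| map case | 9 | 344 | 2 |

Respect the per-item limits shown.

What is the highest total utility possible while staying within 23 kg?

845

Ranking by ratio (utility/kg): camera 41.00, map case 38.22, rain jacket 38.00, down jacket 34.12.
Greedy by ratio would take rain jacket + camera + 2×map case: 22 kg used, total 843.
Dropping camera and map case frees 10 kg; slotting in down jacket + rain jacket (11 kg) lifts the total to 845 at 23 kg.
That's the maximum — no swap from here does better than 845.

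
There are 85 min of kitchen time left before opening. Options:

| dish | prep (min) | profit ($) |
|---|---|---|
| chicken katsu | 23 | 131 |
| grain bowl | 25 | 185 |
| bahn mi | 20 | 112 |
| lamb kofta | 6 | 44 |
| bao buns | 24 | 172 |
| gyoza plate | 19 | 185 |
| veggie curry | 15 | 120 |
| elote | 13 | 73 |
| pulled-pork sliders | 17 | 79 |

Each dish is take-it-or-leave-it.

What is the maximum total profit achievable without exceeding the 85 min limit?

By profit per min: gyoza plate 9.74, veggie curry 8.00, grain bowl 7.40, lamb kofta 7.33 lead.
Filling by ratio: grain bowl + lamb kofta + gyoza plate + veggie curry + elote for 607, with 7 min left unused.
Dropping lamb kofta and elote frees 19 min; slotting in bao buns (24 min) lifts the total to 662 at 83 min.
No other feasible combination exceeds 662.

662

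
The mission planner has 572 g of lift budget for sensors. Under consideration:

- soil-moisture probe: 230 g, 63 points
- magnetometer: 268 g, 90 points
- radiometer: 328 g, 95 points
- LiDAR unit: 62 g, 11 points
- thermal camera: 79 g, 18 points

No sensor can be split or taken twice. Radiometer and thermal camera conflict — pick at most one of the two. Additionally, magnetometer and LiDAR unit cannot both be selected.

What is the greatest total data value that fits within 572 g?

158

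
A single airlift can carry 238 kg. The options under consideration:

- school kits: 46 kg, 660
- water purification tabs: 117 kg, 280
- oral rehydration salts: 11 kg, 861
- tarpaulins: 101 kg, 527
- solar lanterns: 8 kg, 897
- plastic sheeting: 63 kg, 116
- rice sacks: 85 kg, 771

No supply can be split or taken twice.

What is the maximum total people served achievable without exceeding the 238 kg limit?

3305

The ratio ordering already packs tightly: school kits + oral rehydration salts + solar lanterns + plastic sheeting + rice sacks, 213 kg, 3305.
An exhaustive check of the 128 subsets confirms 3305.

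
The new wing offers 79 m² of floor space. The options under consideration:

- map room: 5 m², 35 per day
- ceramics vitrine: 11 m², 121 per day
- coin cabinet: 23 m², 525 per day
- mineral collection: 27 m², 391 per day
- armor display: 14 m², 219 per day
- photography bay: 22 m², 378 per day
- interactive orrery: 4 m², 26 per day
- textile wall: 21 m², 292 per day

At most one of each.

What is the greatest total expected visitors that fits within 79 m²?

Density check — coin cabinet 22.83, photography bay 17.18, armor display 15.64 are the best per m².
Taking the top-ratio exhibits first gives map room + ceramics vitrine + coin cabinet + armor display + photography bay + interactive orrery for 1304 (79 m²).
Dropping ceramics vitrine and armor display and interactive orrery frees 29 m²; slotting in mineral collection (27 m²) lifts the total to 1329 at 77 m².
That's the maximum — no swap from here does better than 1329.

1329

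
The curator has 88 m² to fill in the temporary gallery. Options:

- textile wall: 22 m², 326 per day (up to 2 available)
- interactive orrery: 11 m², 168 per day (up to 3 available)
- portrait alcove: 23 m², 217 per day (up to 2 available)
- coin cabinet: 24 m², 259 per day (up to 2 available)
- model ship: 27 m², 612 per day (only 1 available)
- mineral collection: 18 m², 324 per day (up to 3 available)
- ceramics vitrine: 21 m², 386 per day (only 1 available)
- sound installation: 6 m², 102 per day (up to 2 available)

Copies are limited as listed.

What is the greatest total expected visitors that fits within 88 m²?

1686

The ratio heuristic lands on model ship + 2×mineral collection + ceramics vitrine (1646) but leaves 4 m² idle.
Dropping ceramics vitrine frees 21 m²; slotting in mineral collection + sound installation (24 m²) lifts the total to 1686 at 87 m².
No other feasible combination exceeds 1686.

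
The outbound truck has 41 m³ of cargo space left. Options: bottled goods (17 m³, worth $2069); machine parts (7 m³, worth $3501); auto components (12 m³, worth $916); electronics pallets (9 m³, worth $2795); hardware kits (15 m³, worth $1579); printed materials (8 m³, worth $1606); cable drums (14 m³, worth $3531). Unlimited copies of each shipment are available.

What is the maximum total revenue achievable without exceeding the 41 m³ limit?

17505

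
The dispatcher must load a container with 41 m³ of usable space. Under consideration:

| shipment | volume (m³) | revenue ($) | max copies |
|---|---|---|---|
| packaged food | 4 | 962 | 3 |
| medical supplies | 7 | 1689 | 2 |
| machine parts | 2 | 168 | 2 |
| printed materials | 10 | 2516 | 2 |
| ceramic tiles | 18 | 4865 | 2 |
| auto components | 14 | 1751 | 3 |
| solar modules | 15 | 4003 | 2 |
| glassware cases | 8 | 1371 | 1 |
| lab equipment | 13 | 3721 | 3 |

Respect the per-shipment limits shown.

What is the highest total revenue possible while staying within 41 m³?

11445

Ranking by ratio (revenue/m³): lab equipment 286.23, ceramic tiles 270.28, solar modules 266.87, printed materials 251.60.
Greedy by ratio would take machine parts + 3×lab equipment: 41 m³ used, total 11331.
The 15 m³ tied up in machine parts and lab equipment is better spent on solar modules — total rises to 11445 (41 m³).
That's the maximum — no swap from here does better than 11445.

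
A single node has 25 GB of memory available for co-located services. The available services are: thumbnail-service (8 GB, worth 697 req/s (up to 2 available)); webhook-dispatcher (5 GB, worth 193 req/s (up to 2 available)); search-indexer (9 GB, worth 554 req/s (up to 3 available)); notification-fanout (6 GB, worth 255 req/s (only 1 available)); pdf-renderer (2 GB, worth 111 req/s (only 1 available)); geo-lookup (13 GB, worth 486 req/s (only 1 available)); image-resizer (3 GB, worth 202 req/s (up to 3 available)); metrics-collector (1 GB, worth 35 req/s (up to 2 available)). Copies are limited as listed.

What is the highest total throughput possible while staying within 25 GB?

2000

Best packing: 2×thumbnail-service + 3×image-resizer — 25 GB, 2000 total.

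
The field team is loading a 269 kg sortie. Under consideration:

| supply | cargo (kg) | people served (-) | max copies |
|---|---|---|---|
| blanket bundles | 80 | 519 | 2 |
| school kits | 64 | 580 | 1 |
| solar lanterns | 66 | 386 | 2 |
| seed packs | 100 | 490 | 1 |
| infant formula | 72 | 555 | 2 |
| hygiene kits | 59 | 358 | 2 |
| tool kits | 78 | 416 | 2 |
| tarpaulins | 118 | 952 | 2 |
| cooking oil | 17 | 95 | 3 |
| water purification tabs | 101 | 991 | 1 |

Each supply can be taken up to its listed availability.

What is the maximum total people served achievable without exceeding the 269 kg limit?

School kits + infant formula + cooking oil + water purification tabs uses 254 of the 269 kg and totals 2221.

2221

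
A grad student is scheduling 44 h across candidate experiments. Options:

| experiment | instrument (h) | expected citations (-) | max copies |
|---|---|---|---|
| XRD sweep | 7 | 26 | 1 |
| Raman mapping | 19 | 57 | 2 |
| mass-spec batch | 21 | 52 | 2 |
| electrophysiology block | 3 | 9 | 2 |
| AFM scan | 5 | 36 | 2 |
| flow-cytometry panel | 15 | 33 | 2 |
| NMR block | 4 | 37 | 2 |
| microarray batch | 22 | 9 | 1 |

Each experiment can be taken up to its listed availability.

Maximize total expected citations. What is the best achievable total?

Density check — NMR block 9.25, AFM scan 7.20, XRD sweep 3.71 are the best per h.
Best packing: XRD sweep + Raman mapping + 2×AFM scan + 2×NMR block — 44 h, 229 total.
No other feasible combination exceeds 229.

229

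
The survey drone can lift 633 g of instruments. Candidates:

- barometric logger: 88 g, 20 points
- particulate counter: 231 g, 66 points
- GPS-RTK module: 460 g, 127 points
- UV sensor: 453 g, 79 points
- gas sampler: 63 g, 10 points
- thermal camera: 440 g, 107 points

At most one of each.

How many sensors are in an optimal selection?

The maximum data value within 633 g is 157.
For example barometric logger + GPS-RTK module + gas sampler achieves it, using 611 g.
Every optimal selection uses 3 sensors.

3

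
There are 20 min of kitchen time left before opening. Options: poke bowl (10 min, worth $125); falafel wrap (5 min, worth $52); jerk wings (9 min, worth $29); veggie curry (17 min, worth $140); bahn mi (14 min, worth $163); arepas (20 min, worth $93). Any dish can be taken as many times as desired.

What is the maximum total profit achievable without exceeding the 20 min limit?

250

By profit per min: poke bowl 12.50, bahn mi 11.64, falafel wrap 10.40, veggie curry 8.24 lead.
2×poke bowl uses 20 of the 20 min and totals 250.
That's the maximum — no swap from here does better than 250.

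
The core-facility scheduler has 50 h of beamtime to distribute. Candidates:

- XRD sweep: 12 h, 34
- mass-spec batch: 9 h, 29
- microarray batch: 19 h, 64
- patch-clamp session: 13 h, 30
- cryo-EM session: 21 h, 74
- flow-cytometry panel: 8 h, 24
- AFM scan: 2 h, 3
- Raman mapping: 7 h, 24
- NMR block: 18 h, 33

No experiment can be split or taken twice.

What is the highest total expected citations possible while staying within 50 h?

167

Greedy by ratio would take microarray batch + cryo-EM session + AFM scan + Raman mapping: 49 h used, total 165.
Replace AFM scan and Raman mapping with mass-spec batch: the trade gains 2 net, giving 167 at 49 h.
The spare 1 h is too small for any remaining experiment, and no exchange beats 167.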